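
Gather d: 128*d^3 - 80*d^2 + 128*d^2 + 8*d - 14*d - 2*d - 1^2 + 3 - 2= 128*d^3 + 48*d^2 - 8*d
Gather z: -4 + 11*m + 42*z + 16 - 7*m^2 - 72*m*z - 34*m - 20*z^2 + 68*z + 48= -7*m^2 - 23*m - 20*z^2 + z*(110 - 72*m) + 60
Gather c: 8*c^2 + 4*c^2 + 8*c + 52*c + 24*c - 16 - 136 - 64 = 12*c^2 + 84*c - 216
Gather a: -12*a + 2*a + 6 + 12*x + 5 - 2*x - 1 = -10*a + 10*x + 10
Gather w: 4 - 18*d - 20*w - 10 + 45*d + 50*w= 27*d + 30*w - 6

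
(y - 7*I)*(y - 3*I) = y^2 - 10*I*y - 21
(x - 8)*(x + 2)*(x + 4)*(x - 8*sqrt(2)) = x^4 - 8*sqrt(2)*x^3 - 2*x^3 - 40*x^2 + 16*sqrt(2)*x^2 - 64*x + 320*sqrt(2)*x + 512*sqrt(2)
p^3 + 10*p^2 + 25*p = p*(p + 5)^2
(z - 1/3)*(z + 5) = z^2 + 14*z/3 - 5/3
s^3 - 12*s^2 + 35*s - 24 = (s - 8)*(s - 3)*(s - 1)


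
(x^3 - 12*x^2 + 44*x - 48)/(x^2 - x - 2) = (x^2 - 10*x + 24)/(x + 1)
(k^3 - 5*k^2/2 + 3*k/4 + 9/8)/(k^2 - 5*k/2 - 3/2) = (k^2 - 3*k + 9/4)/(k - 3)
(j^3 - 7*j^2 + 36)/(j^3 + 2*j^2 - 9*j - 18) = (j - 6)/(j + 3)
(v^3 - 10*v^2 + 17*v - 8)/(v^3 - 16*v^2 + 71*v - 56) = (v - 1)/(v - 7)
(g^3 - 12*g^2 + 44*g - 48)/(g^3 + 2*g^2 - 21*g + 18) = (g^3 - 12*g^2 + 44*g - 48)/(g^3 + 2*g^2 - 21*g + 18)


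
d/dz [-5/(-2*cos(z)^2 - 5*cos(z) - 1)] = 5*(4*cos(z) + 5)*sin(z)/(5*cos(z) + cos(2*z) + 2)^2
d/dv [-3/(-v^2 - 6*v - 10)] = 6*(-v - 3)/(v^2 + 6*v + 10)^2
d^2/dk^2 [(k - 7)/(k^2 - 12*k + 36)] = 2*(k - 9)/(k^4 - 24*k^3 + 216*k^2 - 864*k + 1296)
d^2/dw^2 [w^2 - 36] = 2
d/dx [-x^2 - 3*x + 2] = -2*x - 3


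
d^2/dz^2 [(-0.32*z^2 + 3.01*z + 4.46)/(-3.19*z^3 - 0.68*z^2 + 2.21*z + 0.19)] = (6.512704*z^6 - 183.780366*z^5 - 570.264816*z^4 - 196.341038*z^3 + 154.637232*z^2 + 21.66234*z - 42.167734)/(32.461759*z^9 + 20.759244*z^8 - 63.042375*z^7 - 34.249537*z^6 + 41.202237*z^5 + 17.736882*z^4 - 8.735192*z^3 - 2.710293*z^2 - 0.239343*z - 0.006859)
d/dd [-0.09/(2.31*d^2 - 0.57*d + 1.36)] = (0.4158*d - 0.0513)/(2.31*d^2 - 0.57*d + 1.36)^2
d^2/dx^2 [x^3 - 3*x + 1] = 6*x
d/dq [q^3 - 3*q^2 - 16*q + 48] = 3*q^2 - 6*q - 16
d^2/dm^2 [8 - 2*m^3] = -12*m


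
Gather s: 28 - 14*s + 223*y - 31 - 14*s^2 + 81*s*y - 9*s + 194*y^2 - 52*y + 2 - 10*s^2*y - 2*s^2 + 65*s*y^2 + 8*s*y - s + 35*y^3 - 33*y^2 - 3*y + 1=s^2*(-10*y - 16) + s*(65*y^2 + 89*y - 24) + 35*y^3 + 161*y^2 + 168*y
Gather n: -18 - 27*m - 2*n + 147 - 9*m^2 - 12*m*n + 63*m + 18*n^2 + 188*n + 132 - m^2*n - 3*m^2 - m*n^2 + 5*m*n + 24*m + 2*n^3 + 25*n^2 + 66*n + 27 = -12*m^2 + 60*m + 2*n^3 + n^2*(43 - m) + n*(-m^2 - 7*m + 252) + 288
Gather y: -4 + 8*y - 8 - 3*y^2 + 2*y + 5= -3*y^2 + 10*y - 7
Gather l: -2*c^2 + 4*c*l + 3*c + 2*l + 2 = -2*c^2 + 3*c + l*(4*c + 2) + 2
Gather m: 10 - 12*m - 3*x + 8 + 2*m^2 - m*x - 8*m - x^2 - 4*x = 2*m^2 + m*(-x - 20) - x^2 - 7*x + 18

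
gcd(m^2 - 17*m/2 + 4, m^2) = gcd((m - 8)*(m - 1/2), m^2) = 1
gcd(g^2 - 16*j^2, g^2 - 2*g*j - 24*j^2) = g + 4*j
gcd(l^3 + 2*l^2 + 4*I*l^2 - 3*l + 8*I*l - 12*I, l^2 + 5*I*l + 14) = 1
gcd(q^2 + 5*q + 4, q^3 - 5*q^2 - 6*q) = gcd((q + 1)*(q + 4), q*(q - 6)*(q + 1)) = q + 1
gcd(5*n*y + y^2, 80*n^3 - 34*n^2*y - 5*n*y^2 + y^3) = 5*n + y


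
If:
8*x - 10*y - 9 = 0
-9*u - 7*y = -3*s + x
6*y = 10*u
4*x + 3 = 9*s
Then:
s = 645/719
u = 99/1438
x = 912/719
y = 165/1438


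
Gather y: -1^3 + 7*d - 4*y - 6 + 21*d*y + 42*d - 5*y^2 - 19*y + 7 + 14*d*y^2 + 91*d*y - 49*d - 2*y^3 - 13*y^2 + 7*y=-2*y^3 + y^2*(14*d - 18) + y*(112*d - 16)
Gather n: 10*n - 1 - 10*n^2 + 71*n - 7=-10*n^2 + 81*n - 8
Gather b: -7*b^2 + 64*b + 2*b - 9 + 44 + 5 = -7*b^2 + 66*b + 40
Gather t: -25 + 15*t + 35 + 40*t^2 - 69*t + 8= 40*t^2 - 54*t + 18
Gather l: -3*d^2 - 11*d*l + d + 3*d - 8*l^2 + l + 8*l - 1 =-3*d^2 + 4*d - 8*l^2 + l*(9 - 11*d) - 1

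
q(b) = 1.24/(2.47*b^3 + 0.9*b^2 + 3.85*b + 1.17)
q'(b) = 1.24*(-7.41*b^2 - 1.8*b - 3.85)/(2.47*b^3 + 0.9*b^2 + 3.85*b + 1.17)^2 = (-9.1884*b^2 - 2.232*b - 4.774)/(2.47*b^3 + 0.9*b^2 + 3.85*b + 1.17)^2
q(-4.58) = -0.01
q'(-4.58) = -0.00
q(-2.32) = -0.04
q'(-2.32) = -0.04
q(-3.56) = -0.01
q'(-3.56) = -0.01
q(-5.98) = -0.00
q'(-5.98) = -0.00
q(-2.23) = -0.04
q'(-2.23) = -0.05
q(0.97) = 0.15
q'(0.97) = -0.24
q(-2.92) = -0.02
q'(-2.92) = -0.02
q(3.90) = 0.01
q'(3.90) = -0.00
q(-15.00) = -0.00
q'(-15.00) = -0.00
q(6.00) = 0.00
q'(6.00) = -0.00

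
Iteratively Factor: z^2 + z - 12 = (z + 4)*(z - 3)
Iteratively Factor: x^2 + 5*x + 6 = (x + 3)*(x + 2)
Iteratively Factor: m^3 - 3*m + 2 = (m + 2)*(m^2 - 2*m + 1) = (m - 1)*(m + 2)*(m - 1)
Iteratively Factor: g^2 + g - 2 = (g + 2)*(g - 1)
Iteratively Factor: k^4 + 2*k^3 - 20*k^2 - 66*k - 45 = (k - 5)*(k^3 + 7*k^2 + 15*k + 9) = (k - 5)*(k + 1)*(k^2 + 6*k + 9) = (k - 5)*(k + 1)*(k + 3)*(k + 3)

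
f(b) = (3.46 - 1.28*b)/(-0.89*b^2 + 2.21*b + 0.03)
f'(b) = (3.46 - 1.28*b)*(1.78*b - 2.21)/(-0.89*b^2 + 2.21*b + 0.03)^2 - 1.28/(-0.89*b^2 + 2.21*b + 0.03)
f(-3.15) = -0.48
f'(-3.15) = -0.15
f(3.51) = 0.33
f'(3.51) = -0.01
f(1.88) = 1.01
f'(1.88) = -0.12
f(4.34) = 0.29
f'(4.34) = -0.05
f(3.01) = 0.28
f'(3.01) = 0.28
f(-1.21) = -1.27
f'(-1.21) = -1.08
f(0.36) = 4.22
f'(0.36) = -11.13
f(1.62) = 1.09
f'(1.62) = -0.43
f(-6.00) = -0.25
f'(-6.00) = -0.04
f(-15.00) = -0.10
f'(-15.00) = -0.01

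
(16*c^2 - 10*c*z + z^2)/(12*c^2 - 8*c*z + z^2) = (-8*c + z)/(-6*c + z)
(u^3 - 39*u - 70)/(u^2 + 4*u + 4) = (u^2 - 2*u - 35)/(u + 2)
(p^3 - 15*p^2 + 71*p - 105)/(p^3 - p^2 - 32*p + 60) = (p^2 - 10*p + 21)/(p^2 + 4*p - 12)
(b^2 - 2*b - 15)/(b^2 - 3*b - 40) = (-b^2 + 2*b + 15)/(-b^2 + 3*b + 40)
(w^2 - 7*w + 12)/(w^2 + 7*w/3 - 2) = 3*(w^2 - 7*w + 12)/(3*w^2 + 7*w - 6)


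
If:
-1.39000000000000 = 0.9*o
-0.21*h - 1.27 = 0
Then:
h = -6.05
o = -1.54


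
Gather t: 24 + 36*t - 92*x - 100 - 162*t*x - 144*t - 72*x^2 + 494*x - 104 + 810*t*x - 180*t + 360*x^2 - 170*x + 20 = t*(648*x - 288) + 288*x^2 + 232*x - 160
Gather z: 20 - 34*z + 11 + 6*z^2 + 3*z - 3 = 6*z^2 - 31*z + 28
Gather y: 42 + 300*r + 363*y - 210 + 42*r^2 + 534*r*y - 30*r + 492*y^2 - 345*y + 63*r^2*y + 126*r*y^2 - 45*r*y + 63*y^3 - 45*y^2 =42*r^2 + 270*r + 63*y^3 + y^2*(126*r + 447) + y*(63*r^2 + 489*r + 18) - 168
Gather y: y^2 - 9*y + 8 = y^2 - 9*y + 8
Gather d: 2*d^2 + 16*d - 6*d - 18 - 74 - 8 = 2*d^2 + 10*d - 100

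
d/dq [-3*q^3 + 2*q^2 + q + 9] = -9*q^2 + 4*q + 1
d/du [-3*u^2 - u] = -6*u - 1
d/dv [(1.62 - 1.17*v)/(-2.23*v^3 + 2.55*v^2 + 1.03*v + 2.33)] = (-5.2182*v^3 + 13.8213*v^2 - 8.262*v - 4.3947)/(4.9729*v^6 - 11.373*v^5 + 1.9087*v^4 - 5.1388*v^3 + 12.9439*v^2 + 4.7998*v + 5.4289)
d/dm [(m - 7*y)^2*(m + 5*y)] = 3*(m - 7*y)*(m + y)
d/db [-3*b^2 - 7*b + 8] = -6*b - 7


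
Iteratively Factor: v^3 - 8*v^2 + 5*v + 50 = (v - 5)*(v^2 - 3*v - 10) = (v - 5)^2*(v + 2)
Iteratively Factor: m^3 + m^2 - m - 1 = (m - 1)*(m^2 + 2*m + 1) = (m - 1)*(m + 1)*(m + 1)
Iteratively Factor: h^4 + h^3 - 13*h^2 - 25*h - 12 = (h + 1)*(h^3 - 13*h - 12) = (h + 1)*(h + 3)*(h^2 - 3*h - 4) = (h - 4)*(h + 1)*(h + 3)*(h + 1)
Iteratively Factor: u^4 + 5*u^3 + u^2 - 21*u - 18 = (u + 3)*(u^3 + 2*u^2 - 5*u - 6) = (u + 1)*(u + 3)*(u^2 + u - 6) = (u - 2)*(u + 1)*(u + 3)*(u + 3)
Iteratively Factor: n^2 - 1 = (n - 1)*(n + 1)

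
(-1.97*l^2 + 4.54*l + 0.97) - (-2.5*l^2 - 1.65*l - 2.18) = 0.53*l^2 + 6.19*l + 3.15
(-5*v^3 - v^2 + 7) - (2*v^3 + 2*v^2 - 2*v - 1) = -7*v^3 - 3*v^2 + 2*v + 8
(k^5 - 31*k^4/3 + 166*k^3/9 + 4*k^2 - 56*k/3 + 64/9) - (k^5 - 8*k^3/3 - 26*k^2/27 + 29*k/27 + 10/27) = -31*k^4/3 + 190*k^3/9 + 134*k^2/27 - 533*k/27 + 182/27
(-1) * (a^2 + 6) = -a^2 - 6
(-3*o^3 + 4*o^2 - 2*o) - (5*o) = -3*o^3 + 4*o^2 - 7*o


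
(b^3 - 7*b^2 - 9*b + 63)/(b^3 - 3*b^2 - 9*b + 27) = (b - 7)/(b - 3)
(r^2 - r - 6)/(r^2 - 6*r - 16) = (r - 3)/(r - 8)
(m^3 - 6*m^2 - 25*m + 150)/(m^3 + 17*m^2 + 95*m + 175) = (m^2 - 11*m + 30)/(m^2 + 12*m + 35)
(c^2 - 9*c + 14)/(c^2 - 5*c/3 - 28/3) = 3*(-c^2 + 9*c - 14)/(-3*c^2 + 5*c + 28)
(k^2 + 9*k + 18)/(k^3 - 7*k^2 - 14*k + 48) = (k + 6)/(k^2 - 10*k + 16)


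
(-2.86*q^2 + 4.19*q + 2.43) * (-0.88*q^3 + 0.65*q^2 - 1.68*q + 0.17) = 2.5168*q^5 - 5.5462*q^4 + 5.3899*q^3 - 5.9459*q^2 - 3.3701*q + 0.4131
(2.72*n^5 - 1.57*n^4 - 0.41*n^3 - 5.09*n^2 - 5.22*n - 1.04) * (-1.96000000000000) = -5.3312*n^5 + 3.0772*n^4 + 0.8036*n^3 + 9.9764*n^2 + 10.2312*n + 2.0384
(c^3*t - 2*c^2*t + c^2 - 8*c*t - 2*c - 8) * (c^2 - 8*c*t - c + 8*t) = c^5*t - 8*c^4*t^2 - 3*c^4*t + c^4 + 24*c^3*t^2 - 14*c^3*t - 3*c^3 + 48*c^2*t^2 + 32*c^2*t - 6*c^2 - 64*c*t^2 + 48*c*t + 8*c - 64*t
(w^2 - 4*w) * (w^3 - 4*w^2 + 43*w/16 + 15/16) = w^5 - 8*w^4 + 299*w^3/16 - 157*w^2/16 - 15*w/4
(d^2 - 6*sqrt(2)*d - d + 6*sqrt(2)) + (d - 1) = d^2 - 6*sqrt(2)*d - 1 + 6*sqrt(2)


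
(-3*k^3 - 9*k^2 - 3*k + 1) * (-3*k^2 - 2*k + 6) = 9*k^5 + 33*k^4 + 9*k^3 - 51*k^2 - 20*k + 6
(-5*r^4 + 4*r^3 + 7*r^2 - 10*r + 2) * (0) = 0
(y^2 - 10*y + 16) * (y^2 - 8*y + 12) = y^4 - 18*y^3 + 108*y^2 - 248*y + 192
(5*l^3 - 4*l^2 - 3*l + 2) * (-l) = -5*l^4 + 4*l^3 + 3*l^2 - 2*l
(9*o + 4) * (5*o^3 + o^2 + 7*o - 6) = 45*o^4 + 29*o^3 + 67*o^2 - 26*o - 24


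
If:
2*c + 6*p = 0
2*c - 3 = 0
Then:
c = 3/2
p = -1/2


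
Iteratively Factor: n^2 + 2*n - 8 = (n + 4)*(n - 2)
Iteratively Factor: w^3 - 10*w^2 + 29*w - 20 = (w - 4)*(w^2 - 6*w + 5) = (w - 4)*(w - 1)*(w - 5)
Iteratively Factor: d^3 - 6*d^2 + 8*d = (d - 2)*(d^2 - 4*d) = d*(d - 2)*(d - 4)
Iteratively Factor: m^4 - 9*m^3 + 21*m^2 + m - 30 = (m + 1)*(m^3 - 10*m^2 + 31*m - 30) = (m - 3)*(m + 1)*(m^2 - 7*m + 10) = (m - 3)*(m - 2)*(m + 1)*(m - 5)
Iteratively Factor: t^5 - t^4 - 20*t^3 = (t - 5)*(t^4 + 4*t^3) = t*(t - 5)*(t^3 + 4*t^2) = t^2*(t - 5)*(t^2 + 4*t) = t^2*(t - 5)*(t + 4)*(t)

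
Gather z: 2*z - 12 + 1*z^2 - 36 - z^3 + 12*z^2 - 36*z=-z^3 + 13*z^2 - 34*z - 48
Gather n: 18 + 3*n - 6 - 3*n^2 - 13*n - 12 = -3*n^2 - 10*n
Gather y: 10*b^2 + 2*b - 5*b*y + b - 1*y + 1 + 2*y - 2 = 10*b^2 + 3*b + y*(1 - 5*b) - 1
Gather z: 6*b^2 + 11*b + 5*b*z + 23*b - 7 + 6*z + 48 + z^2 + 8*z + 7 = 6*b^2 + 34*b + z^2 + z*(5*b + 14) + 48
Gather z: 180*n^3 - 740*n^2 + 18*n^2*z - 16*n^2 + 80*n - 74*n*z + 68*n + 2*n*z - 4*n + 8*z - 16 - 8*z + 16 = 180*n^3 - 756*n^2 + 144*n + z*(18*n^2 - 72*n)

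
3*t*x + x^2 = x*(3*t + x)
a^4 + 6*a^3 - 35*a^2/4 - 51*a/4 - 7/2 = (a - 2)*(a + 1/2)^2*(a + 7)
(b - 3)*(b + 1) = b^2 - 2*b - 3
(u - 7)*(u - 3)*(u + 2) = u^3 - 8*u^2 + u + 42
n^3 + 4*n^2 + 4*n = n*(n + 2)^2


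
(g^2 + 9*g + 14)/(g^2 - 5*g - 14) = (g + 7)/(g - 7)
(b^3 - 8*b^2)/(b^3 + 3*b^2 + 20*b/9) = 9*b*(b - 8)/(9*b^2 + 27*b + 20)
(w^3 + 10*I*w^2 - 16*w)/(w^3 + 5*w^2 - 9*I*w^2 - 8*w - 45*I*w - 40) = w*(w^2 + 10*I*w - 16)/(w^3 + w^2*(5 - 9*I) - w*(8 + 45*I) - 40)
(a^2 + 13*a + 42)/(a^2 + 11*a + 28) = (a + 6)/(a + 4)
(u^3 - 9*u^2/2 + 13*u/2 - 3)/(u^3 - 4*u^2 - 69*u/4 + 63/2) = 2*(u^2 - 3*u + 2)/(2*u^2 - 5*u - 42)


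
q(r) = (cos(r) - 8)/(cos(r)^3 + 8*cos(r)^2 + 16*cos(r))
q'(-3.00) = 0.03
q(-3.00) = 1.00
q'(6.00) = 0.13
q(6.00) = -0.30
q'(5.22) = 1.77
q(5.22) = -0.77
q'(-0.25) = 0.11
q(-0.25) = -0.29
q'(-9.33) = 0.02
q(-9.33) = 1.00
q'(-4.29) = -2.56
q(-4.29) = 1.59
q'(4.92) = 11.41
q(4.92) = -2.14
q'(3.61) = 0.17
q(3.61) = 1.03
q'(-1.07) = 1.82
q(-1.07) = -0.78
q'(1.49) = -76.39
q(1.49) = -5.89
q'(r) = (cos(r) - 8)*(3*sin(r)*cos(r)^2 + 16*sin(r)*cos(r) + 16*sin(r))/(cos(r)^3 + 8*cos(r)^2 + 16*cos(r))^2 - sin(r)/(cos(r)^3 + 8*cos(r)^2 + 16*cos(r))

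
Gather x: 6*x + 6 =6*x + 6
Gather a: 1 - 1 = 0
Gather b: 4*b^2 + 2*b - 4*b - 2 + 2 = 4*b^2 - 2*b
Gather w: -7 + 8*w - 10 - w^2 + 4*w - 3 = -w^2 + 12*w - 20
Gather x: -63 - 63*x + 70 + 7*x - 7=-56*x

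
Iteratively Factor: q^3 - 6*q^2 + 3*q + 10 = (q - 2)*(q^2 - 4*q - 5) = (q - 2)*(q + 1)*(q - 5)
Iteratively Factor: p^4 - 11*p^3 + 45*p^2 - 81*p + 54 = (p - 3)*(p^3 - 8*p^2 + 21*p - 18) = (p - 3)*(p - 2)*(p^2 - 6*p + 9) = (p - 3)^2*(p - 2)*(p - 3)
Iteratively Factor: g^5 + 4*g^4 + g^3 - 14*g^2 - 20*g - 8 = (g + 2)*(g^4 + 2*g^3 - 3*g^2 - 8*g - 4) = (g - 2)*(g + 2)*(g^3 + 4*g^2 + 5*g + 2) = (g - 2)*(g + 1)*(g + 2)*(g^2 + 3*g + 2) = (g - 2)*(g + 1)*(g + 2)^2*(g + 1)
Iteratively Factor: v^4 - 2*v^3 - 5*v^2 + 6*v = (v - 1)*(v^3 - v^2 - 6*v) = (v - 3)*(v - 1)*(v^2 + 2*v) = (v - 3)*(v - 1)*(v + 2)*(v)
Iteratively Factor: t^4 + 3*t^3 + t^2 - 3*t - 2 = (t + 1)*(t^3 + 2*t^2 - t - 2) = (t + 1)^2*(t^2 + t - 2) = (t - 1)*(t + 1)^2*(t + 2)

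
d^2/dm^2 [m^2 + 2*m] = 2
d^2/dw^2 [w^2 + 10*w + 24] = 2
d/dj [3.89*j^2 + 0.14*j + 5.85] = 7.78*j + 0.14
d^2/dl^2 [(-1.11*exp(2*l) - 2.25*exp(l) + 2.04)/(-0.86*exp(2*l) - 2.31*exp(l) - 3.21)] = (-0.541025999999999*exp(4*l) - 16.838979*exp(3*l) - 24.733809*exp(2*l) + 40.707081*exp(l) + 38.311029)*exp(l)/(0.636056*exp(6*l) + 5.125428*exp(5*l) + 20.889486*exp(4*l) + 50.588307*exp(3*l) + 77.971221*exp(2*l) + 71.407413*exp(l) + 33.076161)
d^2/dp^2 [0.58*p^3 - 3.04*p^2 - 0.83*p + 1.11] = 3.48*p - 6.08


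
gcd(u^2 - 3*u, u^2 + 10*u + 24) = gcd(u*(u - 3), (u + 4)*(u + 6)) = 1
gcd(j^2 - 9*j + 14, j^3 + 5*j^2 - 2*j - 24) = j - 2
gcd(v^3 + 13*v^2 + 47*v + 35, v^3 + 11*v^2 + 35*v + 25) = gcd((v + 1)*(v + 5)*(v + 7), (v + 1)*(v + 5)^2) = v^2 + 6*v + 5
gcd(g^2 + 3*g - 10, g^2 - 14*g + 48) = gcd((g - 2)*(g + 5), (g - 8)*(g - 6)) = 1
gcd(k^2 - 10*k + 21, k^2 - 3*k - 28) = k - 7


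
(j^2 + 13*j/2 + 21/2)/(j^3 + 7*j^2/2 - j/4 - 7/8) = 4*(j + 3)/(4*j^2 - 1)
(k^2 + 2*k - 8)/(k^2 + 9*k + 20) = (k - 2)/(k + 5)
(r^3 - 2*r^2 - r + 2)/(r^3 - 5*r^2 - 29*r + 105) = (r^3 - 2*r^2 - r + 2)/(r^3 - 5*r^2 - 29*r + 105)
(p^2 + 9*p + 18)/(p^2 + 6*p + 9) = (p + 6)/(p + 3)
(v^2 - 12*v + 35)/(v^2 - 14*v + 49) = (v - 5)/(v - 7)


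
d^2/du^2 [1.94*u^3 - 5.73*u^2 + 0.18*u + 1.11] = 11.64*u - 11.46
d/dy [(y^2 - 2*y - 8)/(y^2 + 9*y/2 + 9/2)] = 2*(13*y^2 + 50*y + 54)/(4*y^4 + 36*y^3 + 117*y^2 + 162*y + 81)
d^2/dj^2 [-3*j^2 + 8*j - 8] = -6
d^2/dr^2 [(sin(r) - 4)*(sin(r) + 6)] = -2*sin(r) + 2*cos(2*r)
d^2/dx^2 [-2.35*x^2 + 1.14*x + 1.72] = -4.70000000000000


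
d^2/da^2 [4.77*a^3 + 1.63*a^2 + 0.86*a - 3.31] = 28.62*a + 3.26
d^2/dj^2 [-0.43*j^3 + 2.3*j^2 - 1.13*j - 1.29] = 4.6 - 2.58*j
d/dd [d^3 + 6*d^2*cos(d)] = 3*d*(-2*d*sin(d) + d + 4*cos(d))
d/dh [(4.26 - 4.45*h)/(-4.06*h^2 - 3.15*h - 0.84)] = (-18.067*h^2 + 34.5912*h + 17.157)/(16.4836*h^4 + 25.578*h^3 + 16.7433*h^2 + 5.292*h + 0.7056)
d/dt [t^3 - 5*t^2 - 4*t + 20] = 3*t^2 - 10*t - 4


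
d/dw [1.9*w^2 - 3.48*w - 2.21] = 3.8*w - 3.48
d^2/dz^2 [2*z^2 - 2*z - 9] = 4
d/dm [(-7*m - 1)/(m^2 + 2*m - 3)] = (7*m^2 + 2*m + 23)/(m^4 + 4*m^3 - 2*m^2 - 12*m + 9)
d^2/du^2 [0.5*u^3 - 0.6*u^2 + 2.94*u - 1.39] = 3.0*u - 1.2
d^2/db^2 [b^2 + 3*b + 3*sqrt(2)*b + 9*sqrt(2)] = 2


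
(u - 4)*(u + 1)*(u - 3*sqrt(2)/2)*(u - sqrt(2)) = u^4 - 5*sqrt(2)*u^3/2 - 3*u^3 - u^2 + 15*sqrt(2)*u^2/2 - 9*u + 10*sqrt(2)*u - 12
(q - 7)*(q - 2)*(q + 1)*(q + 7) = q^4 - q^3 - 51*q^2 + 49*q + 98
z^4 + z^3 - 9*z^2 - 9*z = z*(z - 3)*(z + 1)*(z + 3)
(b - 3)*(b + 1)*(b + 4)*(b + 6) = b^4 + 8*b^3 + b^2 - 78*b - 72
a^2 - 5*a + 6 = (a - 3)*(a - 2)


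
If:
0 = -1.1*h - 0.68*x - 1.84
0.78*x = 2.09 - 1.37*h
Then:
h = 38.81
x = -65.49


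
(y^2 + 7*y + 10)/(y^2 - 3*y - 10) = (y + 5)/(y - 5)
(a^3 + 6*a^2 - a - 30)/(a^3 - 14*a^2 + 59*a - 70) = (a^2 + 8*a + 15)/(a^2 - 12*a + 35)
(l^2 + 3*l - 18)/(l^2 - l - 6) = (l + 6)/(l + 2)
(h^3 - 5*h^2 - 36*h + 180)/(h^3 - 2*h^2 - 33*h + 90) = (h - 6)/(h - 3)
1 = 1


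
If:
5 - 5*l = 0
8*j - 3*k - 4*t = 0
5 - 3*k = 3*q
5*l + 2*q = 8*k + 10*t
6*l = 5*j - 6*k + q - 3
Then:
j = 92/183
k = -42/61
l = 1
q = 431/183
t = 557/366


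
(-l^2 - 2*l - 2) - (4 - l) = -l^2 - l - 6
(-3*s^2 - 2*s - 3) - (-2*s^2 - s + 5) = -s^2 - s - 8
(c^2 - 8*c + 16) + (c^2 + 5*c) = 2*c^2 - 3*c + 16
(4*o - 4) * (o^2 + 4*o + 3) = 4*o^3 + 12*o^2 - 4*o - 12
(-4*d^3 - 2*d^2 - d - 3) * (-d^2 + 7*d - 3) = 4*d^5 - 26*d^4 - d^3 + 2*d^2 - 18*d + 9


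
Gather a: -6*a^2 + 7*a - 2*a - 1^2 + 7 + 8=-6*a^2 + 5*a + 14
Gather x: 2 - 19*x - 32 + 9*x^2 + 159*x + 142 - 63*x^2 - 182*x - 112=-54*x^2 - 42*x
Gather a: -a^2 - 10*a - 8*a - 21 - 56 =-a^2 - 18*a - 77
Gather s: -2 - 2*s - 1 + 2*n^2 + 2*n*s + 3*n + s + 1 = 2*n^2 + 3*n + s*(2*n - 1) - 2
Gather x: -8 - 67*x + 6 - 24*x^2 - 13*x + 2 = -24*x^2 - 80*x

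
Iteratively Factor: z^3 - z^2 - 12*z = (z + 3)*(z^2 - 4*z) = z*(z + 3)*(z - 4)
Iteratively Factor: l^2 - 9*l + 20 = (l - 4)*(l - 5)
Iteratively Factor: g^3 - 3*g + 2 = (g + 2)*(g^2 - 2*g + 1) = (g - 1)*(g + 2)*(g - 1)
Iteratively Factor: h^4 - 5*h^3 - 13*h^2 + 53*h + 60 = (h + 1)*(h^3 - 6*h^2 - 7*h + 60) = (h + 1)*(h + 3)*(h^2 - 9*h + 20) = (h - 5)*(h + 1)*(h + 3)*(h - 4)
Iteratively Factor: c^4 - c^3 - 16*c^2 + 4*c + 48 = (c + 3)*(c^3 - 4*c^2 - 4*c + 16) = (c - 2)*(c + 3)*(c^2 - 2*c - 8) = (c - 2)*(c + 2)*(c + 3)*(c - 4)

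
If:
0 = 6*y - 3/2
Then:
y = 1/4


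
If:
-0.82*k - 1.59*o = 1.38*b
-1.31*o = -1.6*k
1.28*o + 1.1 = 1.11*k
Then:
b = 4.86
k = -2.43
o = -2.96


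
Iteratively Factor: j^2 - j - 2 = (j + 1)*(j - 2)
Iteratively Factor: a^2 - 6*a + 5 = (a - 5)*(a - 1)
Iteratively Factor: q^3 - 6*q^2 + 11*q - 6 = (q - 2)*(q^2 - 4*q + 3) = (q - 2)*(q - 1)*(q - 3)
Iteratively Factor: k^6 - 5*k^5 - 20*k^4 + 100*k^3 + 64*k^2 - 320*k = (k)*(k^5 - 5*k^4 - 20*k^3 + 100*k^2 + 64*k - 320) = k*(k + 4)*(k^4 - 9*k^3 + 16*k^2 + 36*k - 80) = k*(k - 2)*(k + 4)*(k^3 - 7*k^2 + 2*k + 40) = k*(k - 4)*(k - 2)*(k + 4)*(k^2 - 3*k - 10) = k*(k - 5)*(k - 4)*(k - 2)*(k + 4)*(k + 2)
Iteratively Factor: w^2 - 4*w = (w)*(w - 4)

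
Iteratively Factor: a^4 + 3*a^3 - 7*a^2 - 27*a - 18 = (a + 1)*(a^3 + 2*a^2 - 9*a - 18) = (a + 1)*(a + 2)*(a^2 - 9) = (a - 3)*(a + 1)*(a + 2)*(a + 3)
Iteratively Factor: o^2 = (o)*(o)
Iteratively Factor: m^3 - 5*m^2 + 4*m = (m)*(m^2 - 5*m + 4) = m*(m - 4)*(m - 1)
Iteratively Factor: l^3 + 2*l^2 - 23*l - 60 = (l + 4)*(l^2 - 2*l - 15) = (l - 5)*(l + 4)*(l + 3)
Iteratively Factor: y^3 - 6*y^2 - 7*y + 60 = (y + 3)*(y^2 - 9*y + 20) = (y - 5)*(y + 3)*(y - 4)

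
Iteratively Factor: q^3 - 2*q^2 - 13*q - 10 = (q + 2)*(q^2 - 4*q - 5) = (q - 5)*(q + 2)*(q + 1)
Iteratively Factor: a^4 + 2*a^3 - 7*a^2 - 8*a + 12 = (a - 2)*(a^3 + 4*a^2 + a - 6) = (a - 2)*(a + 2)*(a^2 + 2*a - 3) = (a - 2)*(a - 1)*(a + 2)*(a + 3)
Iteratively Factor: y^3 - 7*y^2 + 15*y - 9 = (y - 3)*(y^2 - 4*y + 3) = (y - 3)^2*(y - 1)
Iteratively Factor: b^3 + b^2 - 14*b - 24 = (b - 4)*(b^2 + 5*b + 6) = (b - 4)*(b + 3)*(b + 2)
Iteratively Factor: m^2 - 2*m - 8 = (m + 2)*(m - 4)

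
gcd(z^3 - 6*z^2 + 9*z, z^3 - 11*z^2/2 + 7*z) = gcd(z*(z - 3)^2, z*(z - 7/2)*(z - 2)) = z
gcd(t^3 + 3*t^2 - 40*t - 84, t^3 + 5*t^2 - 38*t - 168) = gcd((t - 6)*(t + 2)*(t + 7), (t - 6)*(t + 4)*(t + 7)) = t^2 + t - 42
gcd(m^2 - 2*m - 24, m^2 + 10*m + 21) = 1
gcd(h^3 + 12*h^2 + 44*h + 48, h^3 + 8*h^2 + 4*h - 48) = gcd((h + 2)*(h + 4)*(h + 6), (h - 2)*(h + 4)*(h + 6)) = h^2 + 10*h + 24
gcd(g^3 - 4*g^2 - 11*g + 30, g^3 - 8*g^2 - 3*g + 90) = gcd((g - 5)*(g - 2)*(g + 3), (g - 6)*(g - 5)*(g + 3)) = g^2 - 2*g - 15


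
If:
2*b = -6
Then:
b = -3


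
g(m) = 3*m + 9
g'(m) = 3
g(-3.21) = -0.63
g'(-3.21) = 3.00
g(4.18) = 21.54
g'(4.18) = 3.00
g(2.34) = 16.02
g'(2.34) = 3.00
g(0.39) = 10.17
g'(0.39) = 3.00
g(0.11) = 9.33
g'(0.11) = 3.00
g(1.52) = 13.56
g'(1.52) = 3.00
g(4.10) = 21.30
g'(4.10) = 3.00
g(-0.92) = 6.24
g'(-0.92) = 3.00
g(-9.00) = -18.00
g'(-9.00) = 3.00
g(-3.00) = 0.00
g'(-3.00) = 3.00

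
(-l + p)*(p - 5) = -l*p + 5*l + p^2 - 5*p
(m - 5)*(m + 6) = m^2 + m - 30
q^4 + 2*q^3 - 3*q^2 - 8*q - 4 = (q - 2)*(q + 1)^2*(q + 2)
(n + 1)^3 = n^3 + 3*n^2 + 3*n + 1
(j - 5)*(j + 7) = j^2 + 2*j - 35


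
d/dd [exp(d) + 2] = exp(d)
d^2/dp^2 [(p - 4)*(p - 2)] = 2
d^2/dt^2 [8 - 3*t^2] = -6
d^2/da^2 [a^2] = 2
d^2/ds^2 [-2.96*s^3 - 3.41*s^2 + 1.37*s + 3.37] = -17.76*s - 6.82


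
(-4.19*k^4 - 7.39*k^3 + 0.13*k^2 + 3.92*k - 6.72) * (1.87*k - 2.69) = -7.8353*k^5 - 2.5482*k^4 + 20.1222*k^3 + 6.9807*k^2 - 23.1112*k + 18.0768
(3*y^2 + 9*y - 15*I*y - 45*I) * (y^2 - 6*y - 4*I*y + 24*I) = 3*y^4 - 9*y^3 - 27*I*y^3 - 114*y^2 + 81*I*y^2 + 180*y + 486*I*y + 1080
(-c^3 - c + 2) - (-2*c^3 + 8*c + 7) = c^3 - 9*c - 5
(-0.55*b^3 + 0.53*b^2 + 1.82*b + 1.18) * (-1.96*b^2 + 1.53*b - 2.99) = 1.078*b^5 - 1.8803*b^4 - 1.1118*b^3 - 1.1129*b^2 - 3.6364*b - 3.5282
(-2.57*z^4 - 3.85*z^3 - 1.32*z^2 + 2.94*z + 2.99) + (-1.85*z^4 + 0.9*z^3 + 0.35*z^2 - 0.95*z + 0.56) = -4.42*z^4 - 2.95*z^3 - 0.97*z^2 + 1.99*z + 3.55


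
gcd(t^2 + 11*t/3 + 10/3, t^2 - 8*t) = 1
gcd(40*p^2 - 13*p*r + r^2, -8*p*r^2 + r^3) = 8*p - r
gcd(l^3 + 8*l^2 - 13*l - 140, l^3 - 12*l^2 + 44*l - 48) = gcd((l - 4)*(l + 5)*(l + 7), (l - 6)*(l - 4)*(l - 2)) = l - 4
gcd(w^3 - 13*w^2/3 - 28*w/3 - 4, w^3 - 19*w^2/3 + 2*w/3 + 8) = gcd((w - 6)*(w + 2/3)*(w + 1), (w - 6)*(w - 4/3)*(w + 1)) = w^2 - 5*w - 6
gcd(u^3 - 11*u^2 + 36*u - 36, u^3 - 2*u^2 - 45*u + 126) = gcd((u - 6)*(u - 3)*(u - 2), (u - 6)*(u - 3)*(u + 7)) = u^2 - 9*u + 18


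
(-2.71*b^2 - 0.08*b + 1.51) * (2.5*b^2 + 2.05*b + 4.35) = -6.775*b^4 - 5.7555*b^3 - 8.1775*b^2 + 2.7475*b + 6.5685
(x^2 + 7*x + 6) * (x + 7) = x^3 + 14*x^2 + 55*x + 42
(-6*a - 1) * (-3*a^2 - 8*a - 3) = 18*a^3 + 51*a^2 + 26*a + 3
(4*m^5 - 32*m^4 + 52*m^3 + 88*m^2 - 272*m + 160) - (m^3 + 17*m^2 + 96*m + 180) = 4*m^5 - 32*m^4 + 51*m^3 + 71*m^2 - 368*m - 20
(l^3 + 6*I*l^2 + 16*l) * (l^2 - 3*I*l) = l^5 + 3*I*l^4 + 34*l^3 - 48*I*l^2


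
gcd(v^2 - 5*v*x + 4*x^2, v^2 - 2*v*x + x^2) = -v + x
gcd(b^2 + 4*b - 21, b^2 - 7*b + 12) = b - 3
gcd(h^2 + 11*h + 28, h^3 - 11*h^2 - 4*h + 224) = h + 4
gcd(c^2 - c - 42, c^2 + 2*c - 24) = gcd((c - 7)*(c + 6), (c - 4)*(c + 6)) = c + 6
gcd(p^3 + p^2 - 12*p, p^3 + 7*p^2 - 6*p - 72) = p^2 + p - 12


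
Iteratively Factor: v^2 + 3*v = (v + 3)*(v)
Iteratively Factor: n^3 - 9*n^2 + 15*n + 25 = (n - 5)*(n^2 - 4*n - 5) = (n - 5)*(n + 1)*(n - 5)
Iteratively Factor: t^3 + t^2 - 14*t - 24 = (t + 3)*(t^2 - 2*t - 8) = (t - 4)*(t + 3)*(t + 2)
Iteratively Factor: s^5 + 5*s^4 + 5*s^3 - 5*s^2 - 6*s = (s + 1)*(s^4 + 4*s^3 + s^2 - 6*s) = (s - 1)*(s + 1)*(s^3 + 5*s^2 + 6*s) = (s - 1)*(s + 1)*(s + 3)*(s^2 + 2*s) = (s - 1)*(s + 1)*(s + 2)*(s + 3)*(s)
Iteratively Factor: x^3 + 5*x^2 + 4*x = (x + 4)*(x^2 + x) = (x + 1)*(x + 4)*(x)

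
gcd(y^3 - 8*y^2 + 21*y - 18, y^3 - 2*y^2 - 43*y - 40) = 1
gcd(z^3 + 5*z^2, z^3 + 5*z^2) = z^3 + 5*z^2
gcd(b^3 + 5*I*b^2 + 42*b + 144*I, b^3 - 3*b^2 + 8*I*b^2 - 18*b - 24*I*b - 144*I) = b + 8*I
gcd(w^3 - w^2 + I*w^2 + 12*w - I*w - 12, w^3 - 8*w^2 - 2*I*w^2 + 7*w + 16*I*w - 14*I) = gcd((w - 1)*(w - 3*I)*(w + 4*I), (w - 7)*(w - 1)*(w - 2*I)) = w - 1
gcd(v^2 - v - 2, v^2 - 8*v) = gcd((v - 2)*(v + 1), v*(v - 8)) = 1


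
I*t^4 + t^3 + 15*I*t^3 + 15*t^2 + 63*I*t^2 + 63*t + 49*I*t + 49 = (t + 7)^2*(t - I)*(I*t + I)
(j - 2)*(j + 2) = j^2 - 4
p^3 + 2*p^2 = p^2*(p + 2)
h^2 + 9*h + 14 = (h + 2)*(h + 7)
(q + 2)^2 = q^2 + 4*q + 4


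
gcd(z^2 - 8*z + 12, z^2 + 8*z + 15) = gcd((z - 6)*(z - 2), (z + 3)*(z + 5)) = 1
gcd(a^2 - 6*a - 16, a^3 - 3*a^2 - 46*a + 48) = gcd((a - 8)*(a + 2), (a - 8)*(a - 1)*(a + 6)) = a - 8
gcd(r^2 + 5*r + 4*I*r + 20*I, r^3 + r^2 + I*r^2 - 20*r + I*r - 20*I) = r + 5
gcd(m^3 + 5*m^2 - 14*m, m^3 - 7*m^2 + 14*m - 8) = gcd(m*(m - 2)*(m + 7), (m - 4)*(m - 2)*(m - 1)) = m - 2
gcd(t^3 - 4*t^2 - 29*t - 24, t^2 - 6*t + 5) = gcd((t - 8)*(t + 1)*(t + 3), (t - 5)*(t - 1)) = 1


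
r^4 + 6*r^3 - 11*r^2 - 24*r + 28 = (r - 2)*(r - 1)*(r + 2)*(r + 7)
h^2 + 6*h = h*(h + 6)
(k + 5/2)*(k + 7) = k^2 + 19*k/2 + 35/2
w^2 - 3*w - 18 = (w - 6)*(w + 3)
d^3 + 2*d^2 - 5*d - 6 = (d - 2)*(d + 1)*(d + 3)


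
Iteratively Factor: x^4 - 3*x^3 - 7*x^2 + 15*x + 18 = (x + 2)*(x^3 - 5*x^2 + 3*x + 9) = (x + 1)*(x + 2)*(x^2 - 6*x + 9) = (x - 3)*(x + 1)*(x + 2)*(x - 3)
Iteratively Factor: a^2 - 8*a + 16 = (a - 4)*(a - 4)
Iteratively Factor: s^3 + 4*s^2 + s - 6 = (s - 1)*(s^2 + 5*s + 6) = (s - 1)*(s + 2)*(s + 3)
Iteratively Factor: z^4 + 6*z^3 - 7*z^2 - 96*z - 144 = (z - 4)*(z^3 + 10*z^2 + 33*z + 36) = (z - 4)*(z + 4)*(z^2 + 6*z + 9) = (z - 4)*(z + 3)*(z + 4)*(z + 3)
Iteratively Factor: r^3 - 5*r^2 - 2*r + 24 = (r - 3)*(r^2 - 2*r - 8) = (r - 4)*(r - 3)*(r + 2)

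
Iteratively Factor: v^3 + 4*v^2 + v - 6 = (v + 3)*(v^2 + v - 2) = (v - 1)*(v + 3)*(v + 2)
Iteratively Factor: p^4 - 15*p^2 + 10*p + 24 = (p - 2)*(p^3 + 2*p^2 - 11*p - 12) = (p - 3)*(p - 2)*(p^2 + 5*p + 4) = (p - 3)*(p - 2)*(p + 4)*(p + 1)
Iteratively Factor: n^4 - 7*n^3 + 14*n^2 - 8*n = (n - 4)*(n^3 - 3*n^2 + 2*n) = n*(n - 4)*(n^2 - 3*n + 2) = n*(n - 4)*(n - 2)*(n - 1)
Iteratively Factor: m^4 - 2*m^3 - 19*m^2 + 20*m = (m + 4)*(m^3 - 6*m^2 + 5*m) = m*(m + 4)*(m^2 - 6*m + 5) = m*(m - 5)*(m + 4)*(m - 1)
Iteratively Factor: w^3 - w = (w)*(w^2 - 1) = w*(w + 1)*(w - 1)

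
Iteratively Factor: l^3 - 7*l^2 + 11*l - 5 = (l - 1)*(l^2 - 6*l + 5) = (l - 5)*(l - 1)*(l - 1)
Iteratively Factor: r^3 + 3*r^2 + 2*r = (r + 1)*(r^2 + 2*r) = r*(r + 1)*(r + 2)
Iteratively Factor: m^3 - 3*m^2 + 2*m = (m - 1)*(m^2 - 2*m) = (m - 2)*(m - 1)*(m)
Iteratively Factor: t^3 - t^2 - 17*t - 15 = (t + 3)*(t^2 - 4*t - 5) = (t - 5)*(t + 3)*(t + 1)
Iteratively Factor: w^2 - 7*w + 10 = (w - 2)*(w - 5)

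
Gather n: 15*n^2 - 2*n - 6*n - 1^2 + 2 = 15*n^2 - 8*n + 1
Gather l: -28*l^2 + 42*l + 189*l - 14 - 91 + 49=-28*l^2 + 231*l - 56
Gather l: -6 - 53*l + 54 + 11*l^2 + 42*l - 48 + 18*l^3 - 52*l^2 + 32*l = 18*l^3 - 41*l^2 + 21*l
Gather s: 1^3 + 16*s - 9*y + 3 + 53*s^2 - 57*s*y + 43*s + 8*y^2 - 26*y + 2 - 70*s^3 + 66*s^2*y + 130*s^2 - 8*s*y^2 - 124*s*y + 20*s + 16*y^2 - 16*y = -70*s^3 + s^2*(66*y + 183) + s*(-8*y^2 - 181*y + 79) + 24*y^2 - 51*y + 6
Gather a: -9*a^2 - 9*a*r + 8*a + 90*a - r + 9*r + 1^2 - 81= -9*a^2 + a*(98 - 9*r) + 8*r - 80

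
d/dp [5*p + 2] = 5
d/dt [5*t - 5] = 5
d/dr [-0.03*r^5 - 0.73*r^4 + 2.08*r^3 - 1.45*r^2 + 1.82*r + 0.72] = -0.15*r^4 - 2.92*r^3 + 6.24*r^2 - 2.9*r + 1.82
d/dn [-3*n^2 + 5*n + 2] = 5 - 6*n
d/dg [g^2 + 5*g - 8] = 2*g + 5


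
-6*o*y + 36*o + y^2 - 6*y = (-6*o + y)*(y - 6)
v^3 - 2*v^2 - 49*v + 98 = (v - 7)*(v - 2)*(v + 7)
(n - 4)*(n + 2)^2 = n^3 - 12*n - 16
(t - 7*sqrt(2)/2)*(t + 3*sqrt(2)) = t^2 - sqrt(2)*t/2 - 21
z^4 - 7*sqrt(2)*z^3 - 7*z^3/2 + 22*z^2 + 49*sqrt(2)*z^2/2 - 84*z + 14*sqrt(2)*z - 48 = (z - 4)*(z + 1/2)*(z - 4*sqrt(2))*(z - 3*sqrt(2))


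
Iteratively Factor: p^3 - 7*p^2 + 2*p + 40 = (p - 4)*(p^2 - 3*p - 10) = (p - 5)*(p - 4)*(p + 2)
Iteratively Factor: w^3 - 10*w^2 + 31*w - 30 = (w - 3)*(w^2 - 7*w + 10) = (w - 3)*(w - 2)*(w - 5)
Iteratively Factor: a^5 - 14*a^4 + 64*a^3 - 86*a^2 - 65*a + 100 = (a - 4)*(a^4 - 10*a^3 + 24*a^2 + 10*a - 25) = (a - 4)*(a + 1)*(a^3 - 11*a^2 + 35*a - 25) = (a - 5)*(a - 4)*(a + 1)*(a^2 - 6*a + 5) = (a - 5)^2*(a - 4)*(a + 1)*(a - 1)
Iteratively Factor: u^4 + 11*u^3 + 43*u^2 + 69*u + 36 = (u + 3)*(u^3 + 8*u^2 + 19*u + 12) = (u + 3)*(u + 4)*(u^2 + 4*u + 3) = (u + 1)*(u + 3)*(u + 4)*(u + 3)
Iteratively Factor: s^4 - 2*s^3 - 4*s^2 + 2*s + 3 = (s + 1)*(s^3 - 3*s^2 - s + 3) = (s + 1)^2*(s^2 - 4*s + 3) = (s - 1)*(s + 1)^2*(s - 3)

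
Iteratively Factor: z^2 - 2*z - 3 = (z - 3)*(z + 1)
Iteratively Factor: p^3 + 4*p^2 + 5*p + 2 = (p + 1)*(p^2 + 3*p + 2) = (p + 1)^2*(p + 2)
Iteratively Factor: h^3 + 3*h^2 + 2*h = (h + 1)*(h^2 + 2*h) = (h + 1)*(h + 2)*(h)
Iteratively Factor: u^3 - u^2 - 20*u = (u)*(u^2 - u - 20) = u*(u + 4)*(u - 5)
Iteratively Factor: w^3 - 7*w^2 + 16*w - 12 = (w - 2)*(w^2 - 5*w + 6) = (w - 2)^2*(w - 3)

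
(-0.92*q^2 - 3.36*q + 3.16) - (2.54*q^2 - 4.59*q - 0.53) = -3.46*q^2 + 1.23*q + 3.69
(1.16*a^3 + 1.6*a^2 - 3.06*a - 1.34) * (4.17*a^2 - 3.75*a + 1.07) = 4.8372*a^5 + 2.322*a^4 - 17.519*a^3 + 7.5992*a^2 + 1.7508*a - 1.4338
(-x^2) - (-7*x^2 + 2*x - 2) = 6*x^2 - 2*x + 2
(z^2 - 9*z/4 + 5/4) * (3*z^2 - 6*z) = 3*z^4 - 51*z^3/4 + 69*z^2/4 - 15*z/2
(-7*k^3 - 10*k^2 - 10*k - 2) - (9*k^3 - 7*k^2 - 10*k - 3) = -16*k^3 - 3*k^2 + 1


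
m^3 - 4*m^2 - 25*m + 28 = (m - 7)*(m - 1)*(m + 4)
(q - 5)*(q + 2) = q^2 - 3*q - 10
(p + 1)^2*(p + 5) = p^3 + 7*p^2 + 11*p + 5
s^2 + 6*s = s*(s + 6)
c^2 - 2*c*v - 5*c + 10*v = (c - 5)*(c - 2*v)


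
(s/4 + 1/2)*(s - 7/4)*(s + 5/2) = s^3/4 + 11*s^2/16 - 23*s/32 - 35/16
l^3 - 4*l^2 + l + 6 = (l - 3)*(l - 2)*(l + 1)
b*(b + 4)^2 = b^3 + 8*b^2 + 16*b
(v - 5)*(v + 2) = v^2 - 3*v - 10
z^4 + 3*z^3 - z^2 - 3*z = z*(z - 1)*(z + 1)*(z + 3)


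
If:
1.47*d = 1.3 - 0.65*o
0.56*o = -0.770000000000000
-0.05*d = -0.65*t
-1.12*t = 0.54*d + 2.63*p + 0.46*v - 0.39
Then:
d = 1.49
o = -1.38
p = -0.174904942965779*v - 0.207010941258633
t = 0.11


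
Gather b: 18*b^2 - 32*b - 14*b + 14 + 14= 18*b^2 - 46*b + 28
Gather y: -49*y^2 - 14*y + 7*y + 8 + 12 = -49*y^2 - 7*y + 20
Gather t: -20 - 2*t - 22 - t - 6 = -3*t - 48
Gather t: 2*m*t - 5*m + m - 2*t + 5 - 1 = -4*m + t*(2*m - 2) + 4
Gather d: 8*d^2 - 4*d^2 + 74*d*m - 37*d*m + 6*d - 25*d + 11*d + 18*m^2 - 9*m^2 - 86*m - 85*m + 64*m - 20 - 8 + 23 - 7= 4*d^2 + d*(37*m - 8) + 9*m^2 - 107*m - 12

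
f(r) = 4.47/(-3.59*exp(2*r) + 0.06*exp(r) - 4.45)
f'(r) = 4.47*(7.18*exp(2*r) - 0.06*exp(r))/(-3.59*exp(2*r) + 0.06*exp(r) - 4.45)^2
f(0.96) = -0.16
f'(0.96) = 0.26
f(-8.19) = -1.00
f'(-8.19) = -0.00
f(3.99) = -0.00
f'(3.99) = 0.00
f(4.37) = -0.00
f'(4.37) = 0.00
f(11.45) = -0.00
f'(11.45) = 0.00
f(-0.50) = -0.78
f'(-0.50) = 0.35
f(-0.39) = -0.74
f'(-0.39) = 0.40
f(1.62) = -0.05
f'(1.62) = 0.09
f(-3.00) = -1.00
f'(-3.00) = 0.00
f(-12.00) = -1.00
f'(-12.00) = 0.00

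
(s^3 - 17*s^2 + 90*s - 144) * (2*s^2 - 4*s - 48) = 2*s^5 - 38*s^4 + 200*s^3 + 168*s^2 - 3744*s + 6912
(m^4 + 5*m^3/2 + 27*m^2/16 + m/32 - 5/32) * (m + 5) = m^5 + 15*m^4/2 + 227*m^3/16 + 271*m^2/32 - 25/32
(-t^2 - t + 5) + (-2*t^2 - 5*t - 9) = -3*t^2 - 6*t - 4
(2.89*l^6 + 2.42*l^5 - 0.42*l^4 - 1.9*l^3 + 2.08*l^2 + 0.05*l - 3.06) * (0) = 0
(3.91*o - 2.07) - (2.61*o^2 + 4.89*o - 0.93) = -2.61*o^2 - 0.98*o - 1.14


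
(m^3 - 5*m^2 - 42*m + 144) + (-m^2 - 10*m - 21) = m^3 - 6*m^2 - 52*m + 123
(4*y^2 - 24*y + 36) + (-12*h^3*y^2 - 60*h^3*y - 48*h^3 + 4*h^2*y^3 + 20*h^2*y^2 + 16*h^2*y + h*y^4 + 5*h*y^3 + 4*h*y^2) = -12*h^3*y^2 - 60*h^3*y - 48*h^3 + 4*h^2*y^3 + 20*h^2*y^2 + 16*h^2*y + h*y^4 + 5*h*y^3 + 4*h*y^2 + 4*y^2 - 24*y + 36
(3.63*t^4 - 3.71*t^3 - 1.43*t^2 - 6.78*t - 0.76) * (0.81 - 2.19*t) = -7.9497*t^5 + 11.0652*t^4 + 0.1266*t^3 + 13.6899*t^2 - 3.8274*t - 0.6156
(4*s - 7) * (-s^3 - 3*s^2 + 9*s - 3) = -4*s^4 - 5*s^3 + 57*s^2 - 75*s + 21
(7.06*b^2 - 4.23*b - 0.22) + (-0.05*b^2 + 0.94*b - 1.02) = 7.01*b^2 - 3.29*b - 1.24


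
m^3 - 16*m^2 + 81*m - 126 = (m - 7)*(m - 6)*(m - 3)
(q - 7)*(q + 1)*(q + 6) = q^3 - 43*q - 42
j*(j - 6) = j^2 - 6*j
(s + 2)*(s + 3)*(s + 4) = s^3 + 9*s^2 + 26*s + 24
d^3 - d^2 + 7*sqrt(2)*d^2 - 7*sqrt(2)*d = d*(d - 1)*(d + 7*sqrt(2))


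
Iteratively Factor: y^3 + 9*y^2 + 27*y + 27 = (y + 3)*(y^2 + 6*y + 9) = (y + 3)^2*(y + 3)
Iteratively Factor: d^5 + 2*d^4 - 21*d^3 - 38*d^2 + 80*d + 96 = (d + 3)*(d^4 - d^3 - 18*d^2 + 16*d + 32) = (d + 3)*(d + 4)*(d^3 - 5*d^2 + 2*d + 8) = (d - 2)*(d + 3)*(d + 4)*(d^2 - 3*d - 4) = (d - 2)*(d + 1)*(d + 3)*(d + 4)*(d - 4)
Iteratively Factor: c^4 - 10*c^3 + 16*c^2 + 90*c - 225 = (c - 3)*(c^3 - 7*c^2 - 5*c + 75) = (c - 3)*(c + 3)*(c^2 - 10*c + 25) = (c - 5)*(c - 3)*(c + 3)*(c - 5)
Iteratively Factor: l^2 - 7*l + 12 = (l - 4)*(l - 3)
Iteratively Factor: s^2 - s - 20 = (s + 4)*(s - 5)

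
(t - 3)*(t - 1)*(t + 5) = t^3 + t^2 - 17*t + 15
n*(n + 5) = n^2 + 5*n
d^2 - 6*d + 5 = (d - 5)*(d - 1)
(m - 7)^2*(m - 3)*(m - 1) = m^4 - 18*m^3 + 108*m^2 - 238*m + 147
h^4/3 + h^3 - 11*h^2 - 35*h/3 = h*(h/3 + 1/3)*(h - 5)*(h + 7)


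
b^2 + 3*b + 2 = (b + 1)*(b + 2)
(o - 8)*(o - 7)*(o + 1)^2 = o^4 - 13*o^3 + 27*o^2 + 97*o + 56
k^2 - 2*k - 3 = (k - 3)*(k + 1)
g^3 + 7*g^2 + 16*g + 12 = (g + 2)^2*(g + 3)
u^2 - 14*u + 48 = (u - 8)*(u - 6)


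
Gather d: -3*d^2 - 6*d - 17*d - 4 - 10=-3*d^2 - 23*d - 14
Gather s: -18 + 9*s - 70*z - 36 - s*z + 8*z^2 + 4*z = s*(9 - z) + 8*z^2 - 66*z - 54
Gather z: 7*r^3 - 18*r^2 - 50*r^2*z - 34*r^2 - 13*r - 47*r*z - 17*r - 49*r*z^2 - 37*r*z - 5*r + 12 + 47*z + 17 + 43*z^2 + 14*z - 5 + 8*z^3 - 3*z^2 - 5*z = 7*r^3 - 52*r^2 - 35*r + 8*z^3 + z^2*(40 - 49*r) + z*(-50*r^2 - 84*r + 56) + 24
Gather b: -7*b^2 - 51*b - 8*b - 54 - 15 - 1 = -7*b^2 - 59*b - 70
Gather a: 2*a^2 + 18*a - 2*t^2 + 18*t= 2*a^2 + 18*a - 2*t^2 + 18*t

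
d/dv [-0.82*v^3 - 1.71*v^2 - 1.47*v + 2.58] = -2.46*v^2 - 3.42*v - 1.47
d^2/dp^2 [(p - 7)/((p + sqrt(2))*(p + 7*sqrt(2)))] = 2*(p^3 - 21*p^2 - 168*sqrt(2)*p - 42*p - 798 - 112*sqrt(2))/(p^6 + 24*sqrt(2)*p^5 + 426*p^4 + 1696*sqrt(2)*p^3 + 5964*p^2 + 4704*sqrt(2)*p + 2744)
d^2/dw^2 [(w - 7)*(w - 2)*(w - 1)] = 6*w - 20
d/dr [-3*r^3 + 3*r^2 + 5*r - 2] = -9*r^2 + 6*r + 5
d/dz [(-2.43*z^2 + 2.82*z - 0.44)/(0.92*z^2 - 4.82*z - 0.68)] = (9.1182*z^2 + 4.1144*z - 4.0384)/(0.8464*z^4 - 8.8688*z^3 + 21.9812*z^2 + 6.5552*z + 0.4624)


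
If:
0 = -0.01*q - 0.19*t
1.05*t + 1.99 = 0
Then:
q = 36.01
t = -1.90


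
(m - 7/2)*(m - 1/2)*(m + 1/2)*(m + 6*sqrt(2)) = m^4 - 7*m^3/2 + 6*sqrt(2)*m^3 - 21*sqrt(2)*m^2 - m^2/4 - 3*sqrt(2)*m/2 + 7*m/8 + 21*sqrt(2)/4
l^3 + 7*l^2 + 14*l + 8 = (l + 1)*(l + 2)*(l + 4)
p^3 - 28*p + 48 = (p - 4)*(p - 2)*(p + 6)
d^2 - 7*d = d*(d - 7)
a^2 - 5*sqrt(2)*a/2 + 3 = (a - 3*sqrt(2)/2)*(a - sqrt(2))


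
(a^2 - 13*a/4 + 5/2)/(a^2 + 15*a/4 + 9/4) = (4*a^2 - 13*a + 10)/(4*a^2 + 15*a + 9)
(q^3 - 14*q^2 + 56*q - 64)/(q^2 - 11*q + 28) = (q^2 - 10*q + 16)/(q - 7)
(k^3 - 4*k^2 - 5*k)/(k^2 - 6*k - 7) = k*(k - 5)/(k - 7)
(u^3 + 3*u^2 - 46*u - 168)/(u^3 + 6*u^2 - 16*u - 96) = (u - 7)/(u - 4)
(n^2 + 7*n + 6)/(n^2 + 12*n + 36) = (n + 1)/(n + 6)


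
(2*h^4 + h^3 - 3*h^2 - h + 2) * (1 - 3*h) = -6*h^5 - h^4 + 10*h^3 - 7*h + 2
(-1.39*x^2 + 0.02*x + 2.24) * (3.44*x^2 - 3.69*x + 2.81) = -4.7816*x^4 + 5.1979*x^3 + 3.7259*x^2 - 8.2094*x + 6.2944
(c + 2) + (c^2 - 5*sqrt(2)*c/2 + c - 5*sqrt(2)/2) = c^2 - 5*sqrt(2)*c/2 + 2*c - 5*sqrt(2)/2 + 2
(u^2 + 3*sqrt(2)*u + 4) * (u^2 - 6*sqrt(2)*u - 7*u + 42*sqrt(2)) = u^4 - 7*u^3 - 3*sqrt(2)*u^3 - 32*u^2 + 21*sqrt(2)*u^2 - 24*sqrt(2)*u + 224*u + 168*sqrt(2)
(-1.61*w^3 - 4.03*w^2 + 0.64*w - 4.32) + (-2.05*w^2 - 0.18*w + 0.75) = -1.61*w^3 - 6.08*w^2 + 0.46*w - 3.57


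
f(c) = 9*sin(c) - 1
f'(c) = 9*cos(c)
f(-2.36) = -7.34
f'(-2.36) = -6.39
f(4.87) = -9.89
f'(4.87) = 1.41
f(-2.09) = -8.81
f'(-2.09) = -4.47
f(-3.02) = -2.09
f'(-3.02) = -8.93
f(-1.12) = -9.10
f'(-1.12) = 3.92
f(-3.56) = 2.66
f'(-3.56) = -8.22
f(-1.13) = -9.14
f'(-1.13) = 3.84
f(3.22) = -1.70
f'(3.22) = -8.97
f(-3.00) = -2.27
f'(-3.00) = -8.91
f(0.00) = -1.00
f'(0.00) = 9.00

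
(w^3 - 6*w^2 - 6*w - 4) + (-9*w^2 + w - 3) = w^3 - 15*w^2 - 5*w - 7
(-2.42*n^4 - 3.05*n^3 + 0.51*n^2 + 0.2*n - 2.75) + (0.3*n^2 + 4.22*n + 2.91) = -2.42*n^4 - 3.05*n^3 + 0.81*n^2 + 4.42*n + 0.16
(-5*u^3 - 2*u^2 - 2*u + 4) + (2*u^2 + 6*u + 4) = -5*u^3 + 4*u + 8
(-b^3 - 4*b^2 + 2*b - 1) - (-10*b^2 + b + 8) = -b^3 + 6*b^2 + b - 9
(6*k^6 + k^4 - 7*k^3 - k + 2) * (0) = 0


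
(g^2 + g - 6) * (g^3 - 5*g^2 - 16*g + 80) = g^5 - 4*g^4 - 27*g^3 + 94*g^2 + 176*g - 480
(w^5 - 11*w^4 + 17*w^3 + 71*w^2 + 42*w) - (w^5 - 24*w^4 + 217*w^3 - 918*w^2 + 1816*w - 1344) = 13*w^4 - 200*w^3 + 989*w^2 - 1774*w + 1344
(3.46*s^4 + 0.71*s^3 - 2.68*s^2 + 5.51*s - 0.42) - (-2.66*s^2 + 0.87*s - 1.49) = 3.46*s^4 + 0.71*s^3 - 0.02*s^2 + 4.64*s + 1.07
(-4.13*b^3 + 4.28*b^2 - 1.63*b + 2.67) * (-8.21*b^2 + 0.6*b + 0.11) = 33.9073*b^5 - 37.6168*b^4 + 15.496*b^3 - 22.4279*b^2 + 1.4227*b + 0.2937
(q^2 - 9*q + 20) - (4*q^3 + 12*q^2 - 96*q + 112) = -4*q^3 - 11*q^2 + 87*q - 92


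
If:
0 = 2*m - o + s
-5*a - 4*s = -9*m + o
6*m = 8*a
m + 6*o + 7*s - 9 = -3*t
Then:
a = 45/143 - 15*t/143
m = 60/143 - 20*t/143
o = 159/143 - 53*t/143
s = 3/11 - t/11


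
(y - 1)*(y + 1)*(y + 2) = y^3 + 2*y^2 - y - 2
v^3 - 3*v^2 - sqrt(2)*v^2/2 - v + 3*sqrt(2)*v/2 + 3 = (v - 3)*(v - sqrt(2))*(v + sqrt(2)/2)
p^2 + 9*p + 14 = (p + 2)*(p + 7)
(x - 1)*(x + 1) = x^2 - 1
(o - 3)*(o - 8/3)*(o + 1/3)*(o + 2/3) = o^4 - 14*o^3/3 + 23*o^2/9 + 182*o/27 + 16/9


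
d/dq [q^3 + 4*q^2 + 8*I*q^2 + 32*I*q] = 3*q^2 + q*(8 + 16*I) + 32*I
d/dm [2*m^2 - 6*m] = 4*m - 6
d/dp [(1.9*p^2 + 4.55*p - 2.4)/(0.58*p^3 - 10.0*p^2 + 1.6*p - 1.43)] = (-1.102*p^4 - 5.278*p^3 + 52.716*p^2 - 53.434*p - 2.6665)/(0.3364*p^6 - 11.6*p^5 + 101.856*p^4 - 33.6588*p^3 + 31.16*p^2 - 4.576*p + 2.0449)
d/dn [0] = 0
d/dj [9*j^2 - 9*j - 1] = 18*j - 9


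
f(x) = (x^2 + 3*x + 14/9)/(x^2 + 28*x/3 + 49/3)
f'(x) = (-2*x - 28/3)*(x^2 + 3*x + 14/9)/(x^2 + 28*x/3 + 49/3)^2 + (2*x + 3)/(x^2 + 28*x/3 + 49/3) = 19/(3*(x^2 + 14*x + 49))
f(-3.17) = -0.65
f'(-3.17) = 0.43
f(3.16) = 0.38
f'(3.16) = 0.06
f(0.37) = 0.14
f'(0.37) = 0.12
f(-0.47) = 0.03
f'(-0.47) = 0.15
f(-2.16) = -0.31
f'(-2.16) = 0.27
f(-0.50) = 0.03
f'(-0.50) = 0.15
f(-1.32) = -0.12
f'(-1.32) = 0.20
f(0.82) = 0.19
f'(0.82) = 0.10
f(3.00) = 0.37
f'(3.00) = 0.06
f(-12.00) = 2.27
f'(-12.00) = 0.25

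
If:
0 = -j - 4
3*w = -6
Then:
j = -4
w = -2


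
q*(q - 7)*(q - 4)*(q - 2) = q^4 - 13*q^3 + 50*q^2 - 56*q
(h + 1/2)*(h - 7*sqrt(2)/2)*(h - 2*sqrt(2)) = h^3 - 11*sqrt(2)*h^2/2 + h^2/2 - 11*sqrt(2)*h/4 + 14*h + 7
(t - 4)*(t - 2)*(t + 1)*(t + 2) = t^4 - 3*t^3 - 8*t^2 + 12*t + 16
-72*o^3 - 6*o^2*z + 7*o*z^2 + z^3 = (-3*o + z)*(4*o + z)*(6*o + z)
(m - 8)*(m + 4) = m^2 - 4*m - 32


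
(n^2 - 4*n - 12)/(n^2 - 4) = (n - 6)/(n - 2)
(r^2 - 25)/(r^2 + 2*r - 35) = (r + 5)/(r + 7)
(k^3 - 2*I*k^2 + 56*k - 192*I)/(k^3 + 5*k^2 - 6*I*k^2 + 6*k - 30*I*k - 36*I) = (k^2 + 4*I*k + 32)/(k^2 + 5*k + 6)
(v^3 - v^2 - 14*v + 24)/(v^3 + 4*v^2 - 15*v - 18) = (v^2 + 2*v - 8)/(v^2 + 7*v + 6)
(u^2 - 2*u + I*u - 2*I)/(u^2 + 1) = (u - 2)/(u - I)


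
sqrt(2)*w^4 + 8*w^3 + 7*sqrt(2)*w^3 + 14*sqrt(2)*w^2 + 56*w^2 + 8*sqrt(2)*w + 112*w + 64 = (w + 2)*(w + 4)*(w + 4*sqrt(2))*(sqrt(2)*w + sqrt(2))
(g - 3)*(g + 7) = g^2 + 4*g - 21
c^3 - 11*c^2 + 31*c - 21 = (c - 7)*(c - 3)*(c - 1)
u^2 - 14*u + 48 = (u - 8)*(u - 6)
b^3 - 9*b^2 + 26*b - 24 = (b - 4)*(b - 3)*(b - 2)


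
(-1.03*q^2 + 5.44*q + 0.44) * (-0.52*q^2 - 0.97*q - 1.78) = 0.5356*q^4 - 1.8297*q^3 - 3.6722*q^2 - 10.11*q - 0.7832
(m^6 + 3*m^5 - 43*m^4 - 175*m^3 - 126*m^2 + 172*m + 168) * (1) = m^6 + 3*m^5 - 43*m^4 - 175*m^3 - 126*m^2 + 172*m + 168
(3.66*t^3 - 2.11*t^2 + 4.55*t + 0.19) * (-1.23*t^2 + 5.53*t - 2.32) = -4.5018*t^5 + 22.8351*t^4 - 25.756*t^3 + 29.823*t^2 - 9.5053*t - 0.4408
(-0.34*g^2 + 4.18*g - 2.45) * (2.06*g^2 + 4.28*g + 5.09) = -0.7004*g^4 + 7.1556*g^3 + 11.1128*g^2 + 10.7902*g - 12.4705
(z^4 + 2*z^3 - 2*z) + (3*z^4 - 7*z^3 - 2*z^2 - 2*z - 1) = 4*z^4 - 5*z^3 - 2*z^2 - 4*z - 1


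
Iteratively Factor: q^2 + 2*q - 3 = (q - 1)*(q + 3)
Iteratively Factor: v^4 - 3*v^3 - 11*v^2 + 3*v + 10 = (v + 2)*(v^3 - 5*v^2 - v + 5) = (v - 5)*(v + 2)*(v^2 - 1) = (v - 5)*(v - 1)*(v + 2)*(v + 1)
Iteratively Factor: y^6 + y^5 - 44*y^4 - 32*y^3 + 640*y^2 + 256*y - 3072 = (y + 4)*(y^5 - 3*y^4 - 32*y^3 + 96*y^2 + 256*y - 768) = (y - 4)*(y + 4)*(y^4 + y^3 - 28*y^2 - 16*y + 192) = (y - 4)*(y - 3)*(y + 4)*(y^3 + 4*y^2 - 16*y - 64) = (y - 4)*(y - 3)*(y + 4)^2*(y^2 - 16) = (y - 4)^2*(y - 3)*(y + 4)^2*(y + 4)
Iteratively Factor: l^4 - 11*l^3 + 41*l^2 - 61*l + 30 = (l - 1)*(l^3 - 10*l^2 + 31*l - 30) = (l - 2)*(l - 1)*(l^2 - 8*l + 15) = (l - 5)*(l - 2)*(l - 1)*(l - 3)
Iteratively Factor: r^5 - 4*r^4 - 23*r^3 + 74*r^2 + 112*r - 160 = (r - 1)*(r^4 - 3*r^3 - 26*r^2 + 48*r + 160) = (r - 1)*(r + 4)*(r^3 - 7*r^2 + 2*r + 40) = (r - 1)*(r + 2)*(r + 4)*(r^2 - 9*r + 20) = (r - 4)*(r - 1)*(r + 2)*(r + 4)*(r - 5)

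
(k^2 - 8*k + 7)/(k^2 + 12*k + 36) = (k^2 - 8*k + 7)/(k^2 + 12*k + 36)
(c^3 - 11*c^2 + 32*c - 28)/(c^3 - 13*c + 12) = (c^3 - 11*c^2 + 32*c - 28)/(c^3 - 13*c + 12)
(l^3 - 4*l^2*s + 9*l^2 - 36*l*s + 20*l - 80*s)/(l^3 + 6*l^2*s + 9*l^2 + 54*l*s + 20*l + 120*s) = (l - 4*s)/(l + 6*s)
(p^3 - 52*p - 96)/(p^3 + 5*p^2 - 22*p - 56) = (p^2 - 2*p - 48)/(p^2 + 3*p - 28)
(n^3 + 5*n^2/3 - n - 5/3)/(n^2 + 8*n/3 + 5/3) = n - 1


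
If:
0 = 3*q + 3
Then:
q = -1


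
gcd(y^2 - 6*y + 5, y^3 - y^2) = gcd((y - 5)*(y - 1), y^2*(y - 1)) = y - 1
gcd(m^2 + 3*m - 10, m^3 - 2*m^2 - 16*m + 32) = m - 2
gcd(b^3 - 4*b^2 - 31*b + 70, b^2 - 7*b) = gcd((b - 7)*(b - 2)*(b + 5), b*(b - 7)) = b - 7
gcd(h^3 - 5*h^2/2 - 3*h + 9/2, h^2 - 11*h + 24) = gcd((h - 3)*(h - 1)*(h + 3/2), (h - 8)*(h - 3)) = h - 3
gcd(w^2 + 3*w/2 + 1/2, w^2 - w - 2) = w + 1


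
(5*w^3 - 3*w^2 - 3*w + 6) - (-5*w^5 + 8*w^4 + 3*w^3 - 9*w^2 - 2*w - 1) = 5*w^5 - 8*w^4 + 2*w^3 + 6*w^2 - w + 7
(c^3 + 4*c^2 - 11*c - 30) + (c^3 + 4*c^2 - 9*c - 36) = 2*c^3 + 8*c^2 - 20*c - 66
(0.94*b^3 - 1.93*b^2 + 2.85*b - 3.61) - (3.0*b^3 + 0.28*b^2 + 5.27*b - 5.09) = -2.06*b^3 - 2.21*b^2 - 2.42*b + 1.48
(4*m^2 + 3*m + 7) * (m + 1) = 4*m^3 + 7*m^2 + 10*m + 7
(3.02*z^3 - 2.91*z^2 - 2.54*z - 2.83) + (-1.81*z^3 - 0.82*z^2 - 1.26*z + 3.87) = 1.21*z^3 - 3.73*z^2 - 3.8*z + 1.04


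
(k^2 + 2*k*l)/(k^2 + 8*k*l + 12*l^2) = k/(k + 6*l)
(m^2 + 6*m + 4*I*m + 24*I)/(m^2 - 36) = (m + 4*I)/(m - 6)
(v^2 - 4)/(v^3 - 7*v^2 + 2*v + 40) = (v - 2)/(v^2 - 9*v + 20)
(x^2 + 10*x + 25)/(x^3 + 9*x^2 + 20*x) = (x + 5)/(x*(x + 4))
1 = 1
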